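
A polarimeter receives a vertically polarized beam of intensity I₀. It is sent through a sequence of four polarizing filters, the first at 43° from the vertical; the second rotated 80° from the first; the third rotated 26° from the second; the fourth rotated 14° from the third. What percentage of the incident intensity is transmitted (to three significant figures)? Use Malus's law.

By Malus's law, I₁ = I₀ cos²(43° − 0°) = I₀ cos²(43°) = 0.5349 I₀.
I₂ = I₁ cos²(80°) = 0.5349 · 0.03015 I₀ = 0.01613 I₀.
I₃ = I₂ cos²(26°) = 0.01613 · 0.8078 I₀ = 0.01303 I₀.
I₄ = I₃ cos²(14°) = 0.01303 · 0.9415 I₀ = 0.01227 I₀.
That is 1.227% of the incident intensity.

≈ 1.23%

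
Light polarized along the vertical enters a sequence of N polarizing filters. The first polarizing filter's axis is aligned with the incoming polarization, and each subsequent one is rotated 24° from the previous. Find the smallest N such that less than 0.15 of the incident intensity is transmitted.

N = 12

First polarizer is aligned with the polarization: full transmission.
Each further stage multiplies by cos²(24°) = 0.8346.
After N polarizers: T = 0.8346^(N−1). Require T < 0.15 ⇒ N−1 > ln(0.15)/ln(0.8346) = 10.49, so N−1 ≥ 11 and N = 12.
Check: N=12 gives T = 0.1368 < 0.15; N=11 gives T = 0.1639.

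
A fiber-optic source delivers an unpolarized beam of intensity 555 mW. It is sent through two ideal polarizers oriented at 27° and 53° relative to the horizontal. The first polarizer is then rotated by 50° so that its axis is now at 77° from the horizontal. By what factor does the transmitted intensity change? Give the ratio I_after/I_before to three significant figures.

Before rotation:
Unpolarized light through the first polarizer → I₁ = ½ I₀, now polarized at 27°.
I₂ = I₁ cos²(53° − 27°) = 0.5 I₀ · cos²(26°) = 0.4039 I₀.
After rotation:
Unpolarized light through the first polarizer → I₁ = ½ I₀, now polarized at 77°.
I₂ = I₁ cos²(53° − 77°) = 0.5 I₀ · cos²(24°) = 0.4173 I₀.
Ratio = 0.4173 / 0.4039 = 1.033.

I_new/I_old ≈ 1.03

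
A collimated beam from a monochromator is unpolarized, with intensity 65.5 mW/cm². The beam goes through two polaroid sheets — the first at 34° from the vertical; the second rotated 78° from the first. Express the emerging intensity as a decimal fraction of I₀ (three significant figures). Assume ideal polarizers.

Unpolarized light through the first polarizer → I₁ = 65.5 mW/cm²/2 = 32.75 mW/cm², polarized at 34°.
I₂ = I₁ · cos²(78°) = 32.75 · 0.04323 = 1.416 mW/cm².
Transmitted fraction = 0.02161.

I/I₀ ≈ 0.0216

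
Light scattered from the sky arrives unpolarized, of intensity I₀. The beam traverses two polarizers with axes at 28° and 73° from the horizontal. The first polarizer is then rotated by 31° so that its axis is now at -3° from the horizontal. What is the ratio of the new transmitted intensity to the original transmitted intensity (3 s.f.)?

I_new/I_old ≈ 0.117

Before rotation:
Unpolarized light through the first polarizer → I₁ = ½ I₀, now polarized at 28°.
I₂ = I₁ cos²(73° − 28°) = 0.5 I₀ · cos²(45°) = 0.25 I₀.
After rotation:
Unpolarized light through the first polarizer → I₁ = ½ I₀, now polarized at -3°.
I₂ = I₁ cos²(73° + 3°) = 0.5 I₀ · cos²(76°) = 0.02926 I₀.
Ratio = 0.02926 / 0.25 = 0.1171.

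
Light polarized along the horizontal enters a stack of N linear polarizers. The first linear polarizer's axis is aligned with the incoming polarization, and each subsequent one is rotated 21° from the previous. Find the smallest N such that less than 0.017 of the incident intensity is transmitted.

First polarizer is aligned with the polarization: full transmission.
Each further stage multiplies by cos²(21°) = 0.8716.
After N polarizers: T = 0.8716^(N−1). Require T < 0.017 ⇒ N−1 > ln(0.017)/ln(0.8716) = 29.64, so N−1 ≥ 30 and N = 31.
Check: N=31 gives T = 0.01618 < 0.017; N=30 gives T = 0.01857.

N = 31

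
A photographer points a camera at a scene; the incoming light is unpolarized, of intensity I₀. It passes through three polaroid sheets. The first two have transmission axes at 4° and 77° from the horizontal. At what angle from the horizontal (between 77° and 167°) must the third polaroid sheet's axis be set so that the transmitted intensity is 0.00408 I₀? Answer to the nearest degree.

θ ≈ 149°

Unpolarized light through the first polarizer → I₁ = ½ I₀, now polarized at 4°.
I₂ = I₁ cos²(77° − 4°) = 0.5 I₀ · cos²(73°) = 0.04274 I₀.
Need I₃/I₀ = 0.00408, so cos²(θ − 77°) = 0.00408 / 0.04274 = 0.09546.
θ − 77° = arccos(√0.09546) = 72.0°, giving θ ≈ 77 + 72.0 = 149.0°.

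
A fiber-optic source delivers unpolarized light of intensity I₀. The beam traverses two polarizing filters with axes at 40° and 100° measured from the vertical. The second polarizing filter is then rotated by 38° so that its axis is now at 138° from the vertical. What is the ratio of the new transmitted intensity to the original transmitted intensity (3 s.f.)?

Before rotation:
Unpolarized light through the first polarizer → I₁ = ½ I₀, now polarized at 40°.
I₂ = I₁ cos²(100° − 40°) = 0.5 I₀ · cos²(60°) = 0.125 I₀.
After rotation:
Unpolarized light through the first polarizer → I₁ = ½ I₀, now polarized at 40°.
Angle between axes 1 and 2: 82°. I₂ = 0.5 I₀ · cos²(82°) = 0.009685 I₀.
Ratio = 0.009685 / 0.125 = 0.07748.

I_new/I_old ≈ 0.0775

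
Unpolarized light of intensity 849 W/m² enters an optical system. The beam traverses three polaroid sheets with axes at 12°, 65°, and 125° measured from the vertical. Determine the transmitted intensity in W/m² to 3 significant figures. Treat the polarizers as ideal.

Unpolarized light through the first polarizer → I₁ = 849 W/m²/2 = 424.5 W/m², polarized at 12°.
I₂ = I₁ · cos²(53°) = 424.5 · 0.3622 = 153.7 W/m².
I₃ = I₂ · cos²(60°) = 153.7 · 0.25 = 38.44 W/m².

I ≈ 38.4 W/m²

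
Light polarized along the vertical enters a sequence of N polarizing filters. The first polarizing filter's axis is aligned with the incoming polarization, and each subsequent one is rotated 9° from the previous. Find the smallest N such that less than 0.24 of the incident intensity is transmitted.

First polarizer is aligned with the polarization: full transmission.
Each further stage multiplies by cos²(9°) = 0.9755.
After N polarizers: T = 0.9755^(N−1). Require T < 0.24 ⇒ N−1 > ln(0.24)/ln(0.9755) = 57.60, so N−1 ≥ 58 and N = 59.
Check: N=59 gives T = 0.2376 < 0.24; N=58 gives T = 0.2436.

N = 59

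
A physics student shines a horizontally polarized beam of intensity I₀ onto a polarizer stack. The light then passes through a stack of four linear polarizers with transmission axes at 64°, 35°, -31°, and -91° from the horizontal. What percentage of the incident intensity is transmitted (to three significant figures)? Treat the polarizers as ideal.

≈ 0.608%

By Malus's law, I₁ = I₀ cos²(64° − 0°) = I₀ cos²(64°) = 0.1922 I₀.
I₂ = I₁ cos²(35° − 64°) = 0.1922 I₀ · cos²(29°) = 0.147 I₀.
I₃ = I₂ cos²(-31° − 35°) = 0.147 I₀ · cos²(66°) = 0.02432 I₀.
I₄ = I₃ cos²(-91° + 31°) = 0.02432 I₀ · cos²(60°) = 0.00608 I₀.
That is 0.608% of the incident intensity.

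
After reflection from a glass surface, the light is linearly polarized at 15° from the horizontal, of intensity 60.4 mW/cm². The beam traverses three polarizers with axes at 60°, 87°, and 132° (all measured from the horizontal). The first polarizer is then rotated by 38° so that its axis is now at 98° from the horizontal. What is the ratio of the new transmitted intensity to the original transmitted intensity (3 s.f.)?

Before rotation:
By Malus's law, I₁ = I₀ cos²(60° − 15°) = I₀ cos²(45°) = 0.5 I₀.
I₂ = I₁ cos²(87° − 60°) = 0.5 I₀ · cos²(27°) = 0.3969 I₀.
I₃ = I₂ cos²(132° − 87°) = 0.3969 I₀ · cos²(45°) = 0.1985 I₀.
After rotation:
I₁ = I₀ cos²(98° − 15°) = I₀ cos²(83°) = 0.01485 I₀.
I₂ = I₁ cos²(87° − 98°) = 0.01485 I₀ · cos²(11°) = 0.01431 I₀.
I₃ = I₂ cos²(132° − 87°) = 0.01431 I₀ · cos²(45°) = 0.007156 I₀.
Ratio = 0.007156 / 0.1985 = 0.03605.

I_new/I_old ≈ 0.0361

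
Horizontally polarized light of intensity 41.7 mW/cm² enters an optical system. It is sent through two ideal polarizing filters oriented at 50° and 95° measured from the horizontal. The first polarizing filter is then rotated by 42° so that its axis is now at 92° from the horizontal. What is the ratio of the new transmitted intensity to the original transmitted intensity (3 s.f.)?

Before rotation:
By Malus's law, I₁ = I₀ cos²(50° − 0°) = I₀ cos²(50°) = 0.4132 I₀.
I₂ = I₁ cos²(95° − 50°) = 0.4132 I₀ · cos²(45°) = 0.2066 I₀.
After rotation:
I₁ = I₀ cos²(92° − 0°) = I₀ cos²(88°) = 0.001218 I₀.
I₂ = I₁ cos²(95° − 92°) = 0.001218 I₀ · cos²(3°) = 0.001215 I₀.
Ratio = 0.001215 / 0.2066 = 0.00588.

I_new/I_old ≈ 0.00588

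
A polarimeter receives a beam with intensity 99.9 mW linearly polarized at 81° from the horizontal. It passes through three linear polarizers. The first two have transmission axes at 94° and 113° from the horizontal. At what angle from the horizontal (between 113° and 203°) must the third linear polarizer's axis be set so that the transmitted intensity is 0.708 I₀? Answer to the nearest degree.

By Malus's law, I₁ = I₀ cos²(94° − 81°) = I₀ cos²(13°) = 0.9494 I₀.
I₂ = I₁ cos²(113° − 94°) = 0.9494 I₀ · cos²(19°) = 0.8488 I₀.
Need I₃/I₀ = 0.708, so cos²(θ − 113°) = 0.708 / 0.8488 = 0.8342.
θ − 113° = arccos(√0.8342) = 24.0°, giving θ ≈ 113 + 24.0 = 137.0°.

θ ≈ 137°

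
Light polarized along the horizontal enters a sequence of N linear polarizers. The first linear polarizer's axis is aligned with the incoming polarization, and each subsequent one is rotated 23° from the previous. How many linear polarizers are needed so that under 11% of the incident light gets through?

First polarizer is aligned with the polarization: full transmission.
Each further stage multiplies by cos²(23°) = 0.8473.
After N polarizers: T = 0.8473^(N−1). Require T < 0.11 ⇒ N−1 > ln(0.11)/ln(0.8473) = 13.32, so N−1 ≥ 14 and N = 15.
Check: N=15 gives T = 0.09834 < 0.11; N=14 gives T = 0.1161.

N = 15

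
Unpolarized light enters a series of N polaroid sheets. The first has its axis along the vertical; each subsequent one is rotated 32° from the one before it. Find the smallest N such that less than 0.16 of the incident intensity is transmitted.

N = 5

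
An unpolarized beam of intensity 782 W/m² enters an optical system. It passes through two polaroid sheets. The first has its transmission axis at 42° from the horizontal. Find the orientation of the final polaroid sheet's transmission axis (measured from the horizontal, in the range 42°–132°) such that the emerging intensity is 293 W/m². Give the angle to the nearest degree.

θ ≈ 72°

Unpolarized light through the first polarizer → I₁ = ½ I₀, now polarized at 42°.
Target fraction: 293 / 782 W/m² = 0.3747 of I₀.
Need I₂/I₀ = 0.3747, so cos²(θ − 42°) = 0.3747 / 0.5 = 0.7494.
θ − 42° = arccos(√0.7494) = 30.0°, giving θ ≈ 42 + 30.0 = 72.0°.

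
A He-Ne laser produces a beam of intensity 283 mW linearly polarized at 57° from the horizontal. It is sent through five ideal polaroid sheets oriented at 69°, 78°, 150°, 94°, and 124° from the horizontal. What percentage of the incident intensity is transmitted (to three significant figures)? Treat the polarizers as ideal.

I₁ = 283 mW · cos²(12°) = 270.8 mW.
I₂ = I₁ · cos²(9°) = 270.8 · 0.9755 = 264.1 mW.
I₃ = I₂ · cos²(72°) = 264.1 · 0.09549 = 25.22 mW.
I₄ = I₃ · cos²(56°) = 25.22 · 0.3127 = 7.887 mW.
I₅ = I₄ · cos²(30°) = 7.887 · 0.75 = 5.915 mW.
That is 2.09% of the incident intensity.

≈ 2.09%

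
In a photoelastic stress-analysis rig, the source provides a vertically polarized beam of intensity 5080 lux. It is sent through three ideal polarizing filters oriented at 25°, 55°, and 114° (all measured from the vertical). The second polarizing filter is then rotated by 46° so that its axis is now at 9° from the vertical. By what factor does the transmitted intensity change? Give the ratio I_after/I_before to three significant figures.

I_new/I_old ≈ 0.311

Before rotation:
I₁ = I₀ cos²(25° − 0°) = I₀ cos²(25°) = 0.8214 I₀.
I₂ = I₁ cos²(55° − 25°) = 0.8214 I₀ · cos²(30°) = 0.616 I₀.
I₃ = I₂ cos²(114° − 55°) = 0.616 I₀ · cos²(59°) = 0.1634 I₀.
After rotation:
I₁ = I₀ cos²(25° − 0°) = I₀ cos²(25°) = 0.8214 I₀.
I₂ = I₁ cos²(9° − 25°) = 0.8214 I₀ · cos²(16°) = 0.759 I₀.
Angle between axes 2 and 3: 75°. I₃ = 0.759 I₀ · cos²(75°) = 0.05084 I₀.
Ratio = 0.05084 / 0.1634 = 0.3111.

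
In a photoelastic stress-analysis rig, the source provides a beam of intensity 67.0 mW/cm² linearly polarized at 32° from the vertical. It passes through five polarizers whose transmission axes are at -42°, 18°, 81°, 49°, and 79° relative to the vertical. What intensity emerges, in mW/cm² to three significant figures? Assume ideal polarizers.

I ≈ 0.141 mW/cm²

I₁ = 67.0 mW/cm² · cos²(74°) = 5.09 mW/cm².
I₂ = I₁ · cos²(60°) = 5.09 · 0.25 = 1.273 mW/cm².
I₃ = I₂ · cos²(63°) = 1.273 · 0.2061 = 0.2623 mW/cm².
I₄ = I₃ · cos²(32°) = 0.2623 · 0.7192 = 0.1886 mW/cm².
I₅ = I₄ · cos²(30°) = 0.1886 · 0.75 = 0.1415 mW/cm².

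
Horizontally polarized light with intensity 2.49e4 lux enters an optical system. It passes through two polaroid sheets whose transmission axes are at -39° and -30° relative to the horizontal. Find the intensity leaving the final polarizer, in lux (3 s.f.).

I ≈ 1.47e4 lux

By Malus's law, I₁ = 2.49e4 lux · cos²(39°) = 1.504e+04 lux.
I₂ = I₁ · cos²(9°) = 1.504e+04 · 0.9755 = 1.467e+04 lux.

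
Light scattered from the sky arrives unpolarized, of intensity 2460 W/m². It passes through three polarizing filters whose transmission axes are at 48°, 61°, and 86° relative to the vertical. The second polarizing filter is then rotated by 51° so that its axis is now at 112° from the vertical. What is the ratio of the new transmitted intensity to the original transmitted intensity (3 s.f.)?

I_new/I_old ≈ 0.199

Before rotation:
Unpolarized light through the first polarizer → I₁ = ½ I₀, now polarized at 48°.
I₂ = I₁ cos²(61° − 48°) = 0.5 I₀ · cos²(13°) = 0.4747 I₀.
I₃ = I₂ cos²(86° − 61°) = 0.4747 I₀ · cos²(25°) = 0.3899 I₀.
After rotation:
Unpolarized light through the first polarizer → I₁ = ½ I₀, now polarized at 48°.
I₂ = I₁ cos²(112° − 48°) = 0.5 I₀ · cos²(64°) = 0.09608 I₀.
I₃ = I₂ cos²(86° − 112°) = 0.09608 I₀ · cos²(26°) = 0.07762 I₀.
Ratio = 0.07762 / 0.3899 = 0.1991.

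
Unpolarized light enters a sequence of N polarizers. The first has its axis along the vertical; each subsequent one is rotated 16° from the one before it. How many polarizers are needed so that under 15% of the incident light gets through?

N = 17

First polarizer halves the unpolarized light: factor 1/2.
Each further stage multiplies by cos²(16°) = 0.924.
After N polarizers: T = 0.5·0.924^(N−1). Require T < 0.15 ⇒ N−1 > ln(0.15/0.5)/ln(0.924) = 15.24, so N−1 ≥ 16 and N = 17.
Check: N=17 gives T = 0.1412 < 0.15; N=16 gives T = 0.1528.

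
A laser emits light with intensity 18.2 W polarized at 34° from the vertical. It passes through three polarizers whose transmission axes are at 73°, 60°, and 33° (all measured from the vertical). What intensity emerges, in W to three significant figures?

I ≈ 8.28 W

By Malus's law, I₁ = 18.2 W · cos²(39°) = 10.99 W.
I₂ = I₁ · cos²(13°) = 10.99 · 0.9494 = 10.44 W.
I₃ = I₂ · cos²(27°) = 10.44 · 0.7939 = 8.285 W.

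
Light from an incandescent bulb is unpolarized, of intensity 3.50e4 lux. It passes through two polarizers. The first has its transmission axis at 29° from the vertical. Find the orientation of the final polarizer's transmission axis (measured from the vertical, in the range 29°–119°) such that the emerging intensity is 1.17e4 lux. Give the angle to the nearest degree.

Unpolarized light through the first polarizer → I₁ = ½ I₀, now polarized at 29°.
Target fraction: 1.17e4 / 3.50e4 lux = 0.3343 of I₀.
Need I₂/I₀ = 0.3343, so cos²(θ − 29°) = 0.3343 / 0.5 = 0.6686.
θ − 29° = arccos(√0.6686) = 35.1°, giving θ ≈ 29 + 35.1 = 64.1°.

θ ≈ 64°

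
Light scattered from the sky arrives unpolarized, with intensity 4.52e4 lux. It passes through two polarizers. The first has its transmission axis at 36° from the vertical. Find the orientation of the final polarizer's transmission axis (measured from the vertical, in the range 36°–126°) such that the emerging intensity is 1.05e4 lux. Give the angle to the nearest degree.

Unpolarized light through the first polarizer → I₁ = ½ I₀, now polarized at 36°.
Target fraction: 1.05e4 / 4.52e4 lux = 0.2323 of I₀.
Need I₂/I₀ = 0.2323, so cos²(θ − 36°) = 0.2323 / 0.5 = 0.4646.
θ − 36° = arccos(√0.4646) = 47.0°, giving θ ≈ 36 + 47.0 = 83.0°.

θ ≈ 83°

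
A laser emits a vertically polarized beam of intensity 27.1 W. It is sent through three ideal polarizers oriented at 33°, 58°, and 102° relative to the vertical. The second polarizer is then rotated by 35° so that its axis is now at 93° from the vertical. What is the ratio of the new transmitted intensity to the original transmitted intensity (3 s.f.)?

I_new/I_old ≈ 0.574

Before rotation:
I₁ = I₀ cos²(33° − 0°) = I₀ cos²(33°) = 0.7034 I₀.
I₂ = I₁ cos²(58° − 33°) = 0.7034 I₀ · cos²(25°) = 0.5777 I₀.
I₃ = I₂ cos²(102° − 58°) = 0.5777 I₀ · cos²(44°) = 0.299 I₀.
After rotation:
I₁ = I₀ cos²(33° − 0°) = I₀ cos²(33°) = 0.7034 I₀.
I₂ = I₁ cos²(93° − 33°) = 0.7034 I₀ · cos²(60°) = 0.1758 I₀.
I₃ = I₂ cos²(102° − 93°) = 0.1758 I₀ · cos²(9°) = 0.1715 I₀.
Ratio = 0.1715 / 0.299 = 0.5738.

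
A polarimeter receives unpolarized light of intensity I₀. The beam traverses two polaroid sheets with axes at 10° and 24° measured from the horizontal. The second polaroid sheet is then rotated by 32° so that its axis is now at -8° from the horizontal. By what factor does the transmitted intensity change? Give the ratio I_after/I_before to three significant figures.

Before rotation:
Unpolarized light through the first polarizer → I₁ = ½ I₀, now polarized at 10°.
I₂ = I₁ cos²(24° − 10°) = 0.5 I₀ · cos²(14°) = 0.4707 I₀.
After rotation:
Unpolarized light through the first polarizer → I₁ = ½ I₀, now polarized at 10°.
I₂ = I₁ cos²(-8° − 10°) = 0.5 I₀ · cos²(18°) = 0.4523 I₀.
Ratio = 0.4523 / 0.4707 = 0.9607.

I_new/I_old ≈ 0.961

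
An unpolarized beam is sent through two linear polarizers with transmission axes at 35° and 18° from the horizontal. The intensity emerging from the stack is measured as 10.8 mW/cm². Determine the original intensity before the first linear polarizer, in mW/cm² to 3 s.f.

I₀ ≈ 23.6 mW/cm²

Unpolarized light through the first polarizer → I₁ = ½ I₀, now polarized at 35°.
I₂ = I₁ cos²(18° − 35°) = 0.5 I₀ · cos²(17°) = 0.4573 I₀.
So 10.8 mW/cm² = 0.4573 I₀, giving I₀ = 10.8/0.4573 = 23.62 mW/cm².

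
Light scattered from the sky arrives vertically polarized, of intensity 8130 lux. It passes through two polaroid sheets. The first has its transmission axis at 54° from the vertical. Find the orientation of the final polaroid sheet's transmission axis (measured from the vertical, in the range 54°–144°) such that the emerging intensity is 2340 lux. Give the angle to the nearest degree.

θ ≈ 78°

By Malus's law, I₁ = I₀ cos²(54° − 0°) = I₀ cos²(54°) = 0.3455 I₀.
Target fraction: 2340 / 8130 lux = 0.2878 of I₀.
Need I₂/I₀ = 0.2878, so cos²(θ − 54°) = 0.2878 / 0.3455 = 0.8331.
θ − 54° = arccos(√0.8331) = 24.1°, giving θ ≈ 54 + 24.1 = 78.1°.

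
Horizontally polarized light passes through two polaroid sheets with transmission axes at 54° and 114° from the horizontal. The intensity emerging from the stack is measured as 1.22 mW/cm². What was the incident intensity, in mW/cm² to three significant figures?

I₀ ≈ 14.1 mW/cm²

By Malus's law, I₁ = I₀ cos²(54° − 0°) = I₀ cos²(54°) = 0.3455 I₀.
I₂ = I₁ cos²(114° − 54°) = 0.3455 I₀ · cos²(60°) = 0.08637 I₀.
So 1.22 mW/cm² = 0.08637 I₀, giving I₀ = 1.22/0.08637 = 14.12 mW/cm².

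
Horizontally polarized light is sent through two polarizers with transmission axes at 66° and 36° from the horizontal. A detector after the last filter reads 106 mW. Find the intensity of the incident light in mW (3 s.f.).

I₀ ≈ 854 mW

By Malus's law, I₁ = I₀ cos²(66° − 0°) = I₀ cos²(66°) = 0.1654 I₀.
I₂ = I₁ cos²(36° − 66°) = 0.1654 I₀ · cos²(30°) = 0.1241 I₀.
So 106 mW = 0.1241 I₀, giving I₀ = 106/0.1241 = 854.3 mW.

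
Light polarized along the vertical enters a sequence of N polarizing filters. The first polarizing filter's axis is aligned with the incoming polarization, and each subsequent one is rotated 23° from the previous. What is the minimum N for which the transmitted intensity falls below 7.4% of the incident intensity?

N = 17

First polarizer is aligned with the polarization: full transmission.
Each further stage multiplies by cos²(23°) = 0.8473.
After N polarizers: T = 0.8473^(N−1). Require T < 0.074 ⇒ N−1 > ln(0.074)/ln(0.8473) = 15.72, so N−1 ≥ 16 and N = 17.
Check: N=17 gives T = 0.0706 < 0.074; N=16 gives T = 0.08333.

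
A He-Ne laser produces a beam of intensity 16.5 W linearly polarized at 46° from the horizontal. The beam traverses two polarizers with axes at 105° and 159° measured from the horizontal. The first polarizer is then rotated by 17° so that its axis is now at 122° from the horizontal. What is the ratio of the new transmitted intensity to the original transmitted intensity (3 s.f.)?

Before rotation:
I₁ = I₀ cos²(105° − 46°) = I₀ cos²(59°) = 0.2653 I₀.
I₂ = I₁ cos²(159° − 105°) = 0.2653 I₀ · cos²(54°) = 0.09165 I₀.
After rotation:
I₁ = I₀ cos²(122° − 46°) = I₀ cos²(76°) = 0.05853 I₀.
I₂ = I₁ cos²(159° − 122°) = 0.05853 I₀ · cos²(37°) = 0.03733 I₀.
Ratio = 0.03733 / 0.09165 = 0.4073.

I_new/I_old ≈ 0.407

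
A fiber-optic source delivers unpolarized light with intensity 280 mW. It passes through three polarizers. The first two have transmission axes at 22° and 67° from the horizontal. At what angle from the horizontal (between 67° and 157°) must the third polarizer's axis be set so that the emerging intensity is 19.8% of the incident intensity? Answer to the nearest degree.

Unpolarized light through the first polarizer → I₁ = ½ I₀, now polarized at 22°.
I₂ = I₁ cos²(67° − 22°) = 0.5 I₀ · cos²(45°) = 0.25 I₀.
Need I₃/I₀ = 0.198, so cos²(θ − 67°) = 0.198 / 0.25 = 0.792.
θ − 67° = arccos(√0.792) = 27.1°, giving θ ≈ 67 + 27.1 = 94.1°.

θ ≈ 94°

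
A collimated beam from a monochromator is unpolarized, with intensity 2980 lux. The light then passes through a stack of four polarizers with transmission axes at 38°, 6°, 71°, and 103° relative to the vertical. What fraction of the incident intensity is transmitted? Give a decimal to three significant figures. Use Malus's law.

Unpolarized light through the first polarizer → I₁ = 2980 lux/2 = 1490 lux, polarized at 38°.
I₂ = I₁ · cos²(32°) = 1490 · 0.7192 = 1072 lux.
I₃ = I₂ · cos²(65°) = 1072 · 0.1786 = 191.4 lux.
I₄ = I₃ · cos²(32°) = 191.4 · 0.7192 = 137.6 lux.
Transmitted fraction = 0.04619.

I/I₀ ≈ 0.0462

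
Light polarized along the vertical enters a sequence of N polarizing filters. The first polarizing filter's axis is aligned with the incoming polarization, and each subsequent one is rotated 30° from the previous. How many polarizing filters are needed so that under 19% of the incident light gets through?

N = 7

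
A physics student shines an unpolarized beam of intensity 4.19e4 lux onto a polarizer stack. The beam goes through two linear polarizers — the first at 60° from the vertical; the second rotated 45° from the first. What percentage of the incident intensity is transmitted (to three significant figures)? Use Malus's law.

Unpolarized light through the first polarizer → I₁ = 4.19e4 lux/2 = 2.095e+04 lux, polarized at 60°.
I₂ = I₁ · cos²(45°) = 2.095e+04 · 0.5 = 1.048e+04 lux.
That is 25% of the incident intensity.

≈ 25.0%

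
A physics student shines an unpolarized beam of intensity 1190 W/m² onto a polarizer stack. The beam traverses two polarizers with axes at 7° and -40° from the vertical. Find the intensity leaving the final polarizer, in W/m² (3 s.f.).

Unpolarized light through the first polarizer → I₁ = 1190 W/m²/2 = 595 W/m², polarized at 7°.
I₂ = I₁ · cos²(47°) = 595 · 0.4651 = 276.7 W/m².

I ≈ 277 W/m²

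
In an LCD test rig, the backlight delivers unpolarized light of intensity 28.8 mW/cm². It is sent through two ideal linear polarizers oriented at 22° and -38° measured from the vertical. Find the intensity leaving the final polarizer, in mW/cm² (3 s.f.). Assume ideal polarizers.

I ≈ 3.60 mW/cm²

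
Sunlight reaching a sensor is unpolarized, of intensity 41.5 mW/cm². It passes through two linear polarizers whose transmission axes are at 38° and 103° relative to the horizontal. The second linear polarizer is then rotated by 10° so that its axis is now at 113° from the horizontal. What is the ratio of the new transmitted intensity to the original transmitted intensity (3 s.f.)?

Before rotation:
Unpolarized light through the first polarizer → I₁ = ½ I₀, now polarized at 38°.
I₂ = I₁ cos²(103° − 38°) = 0.5 I₀ · cos²(65°) = 0.0893 I₀.
After rotation:
Unpolarized light through the first polarizer → I₁ = ½ I₀, now polarized at 38°.
I₂ = I₁ cos²(113° − 38°) = 0.5 I₀ · cos²(75°) = 0.03349 I₀.
Ratio = 0.03349 / 0.0893 = 0.3751.

I_new/I_old ≈ 0.375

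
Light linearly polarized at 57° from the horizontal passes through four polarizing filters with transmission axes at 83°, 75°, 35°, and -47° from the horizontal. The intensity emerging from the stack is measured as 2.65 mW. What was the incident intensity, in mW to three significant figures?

I₀ ≈ 294 mW

I₁ = I₀ cos²(83° − 57°) = I₀ cos²(26°) = 0.8078 I₀.
I₂ = I₁ cos²(75° − 83°) = 0.8078 I₀ · cos²(8°) = 0.7922 I₀.
I₃ = I₂ cos²(35° − 75°) = 0.7922 I₀ · cos²(40°) = 0.4649 I₀.
I₄ = I₃ cos²(-47° − 35°) = 0.4649 I₀ · cos²(82°) = 0.009004 I₀.
So 2.65 mW = 0.009004 I₀, giving I₀ = 2.65/0.009004 = 294.3 mW.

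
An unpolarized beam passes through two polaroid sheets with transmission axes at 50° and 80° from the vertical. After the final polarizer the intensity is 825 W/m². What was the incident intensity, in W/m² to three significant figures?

Unpolarized light through the first polarizer → I₁ = ½ I₀, now polarized at 50°.
I₂ = I₁ cos²(80° − 50°) = 0.5 I₀ · cos²(30°) = 0.375 I₀.
So 825 W/m² = 0.375 I₀, giving I₀ = 825/0.375 = 2200 W/m².

I₀ ≈ 2200 W/m²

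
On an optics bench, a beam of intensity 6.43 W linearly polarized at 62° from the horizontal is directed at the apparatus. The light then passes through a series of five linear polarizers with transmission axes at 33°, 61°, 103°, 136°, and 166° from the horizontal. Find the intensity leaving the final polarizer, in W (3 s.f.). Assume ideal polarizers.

I ≈ 1.12 W

I₁ = 6.43 W · cos²(29°) = 4.919 W.
I₂ = I₁ · cos²(28°) = 4.919 · 0.7796 = 3.835 W.
I₃ = I₂ · cos²(42°) = 3.835 · 0.5523 = 2.118 W.
I₄ = I₃ · cos²(33°) = 2.118 · 0.7034 = 1.49 W.
I₅ = I₄ · cos²(30°) = 1.49 · 0.75 = 1.117 W.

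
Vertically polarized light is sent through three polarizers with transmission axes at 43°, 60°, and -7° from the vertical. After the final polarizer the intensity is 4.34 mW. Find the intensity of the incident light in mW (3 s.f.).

By Malus's law, I₁ = I₀ cos²(43° − 0°) = I₀ cos²(43°) = 0.5349 I₀.
I₂ = I₁ cos²(60° − 43°) = 0.5349 I₀ · cos²(17°) = 0.4892 I₀.
I₃ = I₂ cos²(-7° − 60°) = 0.4892 I₀ · cos²(67°) = 0.07468 I₀.
So 4.34 mW = 0.07468 I₀, giving I₀ = 4.34/0.07468 = 58.11 mW.

I₀ ≈ 58.1 mW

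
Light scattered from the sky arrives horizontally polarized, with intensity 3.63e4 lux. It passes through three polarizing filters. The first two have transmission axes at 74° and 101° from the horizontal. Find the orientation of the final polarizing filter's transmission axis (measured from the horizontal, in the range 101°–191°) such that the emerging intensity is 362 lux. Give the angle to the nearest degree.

I₁ = I₀ cos²(74° − 0°) = I₀ cos²(74°) = 0.07598 I₀.
I₂ = I₁ cos²(101° − 74°) = 0.07598 I₀ · cos²(27°) = 0.06032 I₀.
Target fraction: 362 / 3.63e4 lux = 0.009972 of I₀.
Need I₃/I₀ = 0.009972, so cos²(θ − 101°) = 0.009972 / 0.06032 = 0.1653.
θ − 101° = arccos(√0.1653) = 66.0°, giving θ ≈ 101 + 66.0 = 167.0°.

θ ≈ 167°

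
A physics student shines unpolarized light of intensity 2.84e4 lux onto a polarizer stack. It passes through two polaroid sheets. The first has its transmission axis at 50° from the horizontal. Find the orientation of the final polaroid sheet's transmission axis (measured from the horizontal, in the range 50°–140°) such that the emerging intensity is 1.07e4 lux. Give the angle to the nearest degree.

Unpolarized light through the first polarizer → I₁ = ½ I₀, now polarized at 50°.
Target fraction: 1.07e4 / 2.84e4 lux = 0.3768 of I₀.
Need I₂/I₀ = 0.3768, so cos²(θ − 50°) = 0.3768 / 0.5 = 0.7535.
θ − 50° = arccos(√0.7535) = 29.8°, giving θ ≈ 50 + 29.8 = 79.8°.

θ ≈ 80°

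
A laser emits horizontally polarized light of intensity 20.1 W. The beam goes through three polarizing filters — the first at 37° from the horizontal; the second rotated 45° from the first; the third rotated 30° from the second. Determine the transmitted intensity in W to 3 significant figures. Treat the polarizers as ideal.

I₁ = 20.1 W · cos²(37°) = 12.82 W.
I₂ = I₁ · cos²(45°) = 12.82 · 0.5 = 6.41 W.
I₃ = I₂ · cos²(30°) = 6.41 · 0.75 = 4.808 W.

I ≈ 4.81 W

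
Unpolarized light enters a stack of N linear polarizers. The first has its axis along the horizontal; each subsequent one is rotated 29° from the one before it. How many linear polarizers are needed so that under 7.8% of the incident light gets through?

First polarizer halves the unpolarized light: factor 1/2.
Each further stage multiplies by cos²(29°) = 0.765.
After N polarizers: T = 0.5·0.765^(N−1). Require T < 0.078 ⇒ N−1 > ln(0.078/0.5)/ln(0.765) = 6.93, so N−1 ≥ 7 and N = 8.
Check: N=8 gives T = 0.07664 < 0.078; N=7 gives T = 0.1002.

N = 8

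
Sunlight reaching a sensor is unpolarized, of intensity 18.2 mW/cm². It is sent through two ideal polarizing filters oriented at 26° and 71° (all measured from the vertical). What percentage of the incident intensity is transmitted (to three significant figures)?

Unpolarized light through the first polarizer → I₁ = 18.2 mW/cm²/2 = 9.1 mW/cm², polarized at 26°.
I₂ = I₁ · cos²(45°) = 9.1 · 0.5 = 4.55 mW/cm².
That is 25% of the incident intensity.

≈ 25.0%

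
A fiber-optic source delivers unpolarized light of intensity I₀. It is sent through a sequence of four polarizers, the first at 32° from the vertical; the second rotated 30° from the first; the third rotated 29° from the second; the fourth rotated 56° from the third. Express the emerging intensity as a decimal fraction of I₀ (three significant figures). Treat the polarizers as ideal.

≈ 0.0897 I₀

Unpolarized light through the first polarizer → I₁ = ½ I₀, now polarized at 32°.
I₂ = I₁ cos²(30°) = 0.5 · 0.75 I₀ = 0.375 I₀.
I₃ = I₂ cos²(29°) = 0.375 · 0.765 I₀ = 0.2869 I₀.
I₄ = I₃ cos²(56°) = 0.2869 · 0.3127 I₀ = 0.0897 I₀.
Transmitted fraction = 0.0897.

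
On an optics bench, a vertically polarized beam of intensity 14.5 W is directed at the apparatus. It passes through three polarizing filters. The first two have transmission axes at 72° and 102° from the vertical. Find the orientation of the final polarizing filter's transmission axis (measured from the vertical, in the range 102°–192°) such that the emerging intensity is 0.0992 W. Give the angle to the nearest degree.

By Malus's law, I₁ = I₀ cos²(72° − 0°) = I₀ cos²(72°) = 0.09549 I₀.
I₂ = I₁ cos²(102° − 72°) = 0.09549 I₀ · cos²(30°) = 0.07162 I₀.
Target fraction: 0.0992 / 14.5 W = 0.006841 of I₀.
Need I₃/I₀ = 0.006841, so cos²(θ − 102°) = 0.006841 / 0.07162 = 0.09553.
θ − 102° = arccos(√0.09553) = 72.0°, giving θ ≈ 102 + 72.0 = 174.0°.

θ ≈ 174°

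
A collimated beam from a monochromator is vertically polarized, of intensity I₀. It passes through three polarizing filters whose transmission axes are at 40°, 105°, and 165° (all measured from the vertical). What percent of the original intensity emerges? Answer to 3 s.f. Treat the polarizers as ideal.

≈ 2.62%

I₁ = I₀ cos²(40° − 0°) = I₀ cos²(40°) = 0.5868 I₀.
I₂ = I₁ cos²(105° − 40°) = 0.5868 I₀ · cos²(65°) = 0.1048 I₀.
I₃ = I₂ cos²(165° − 105°) = 0.1048 I₀ · cos²(60°) = 0.0262 I₀.
That is 2.62% of the incident intensity.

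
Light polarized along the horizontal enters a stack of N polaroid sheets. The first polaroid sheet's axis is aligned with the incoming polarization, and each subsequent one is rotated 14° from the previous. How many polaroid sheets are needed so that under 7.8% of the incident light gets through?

N = 44

First polarizer is aligned with the polarization: full transmission.
Each further stage multiplies by cos²(14°) = 0.9415.
After N polarizers: T = 0.9415^(N−1). Require T < 0.078 ⇒ N−1 > ln(0.078)/ln(0.9415) = 42.30, so N−1 ≥ 43 and N = 44.
Check: N=44 gives T = 0.07477 < 0.078; N=43 gives T = 0.07942.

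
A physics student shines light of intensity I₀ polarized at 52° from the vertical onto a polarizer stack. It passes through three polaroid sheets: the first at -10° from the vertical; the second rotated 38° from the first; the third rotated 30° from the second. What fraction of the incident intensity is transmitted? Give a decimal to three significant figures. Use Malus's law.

By Malus's law, I₁ = I₀ cos²(-10° − 52°) = I₀ cos²(62°) = 0.2204 I₀.
I₂ = I₁ cos²(38°) = 0.2204 · 0.621 I₀ = 0.1369 I₀.
I₃ = I₂ cos²(30°) = 0.1369 · 0.75 I₀ = 0.1026 I₀.
Transmitted fraction = 0.1026.

≈ 0.103 I₀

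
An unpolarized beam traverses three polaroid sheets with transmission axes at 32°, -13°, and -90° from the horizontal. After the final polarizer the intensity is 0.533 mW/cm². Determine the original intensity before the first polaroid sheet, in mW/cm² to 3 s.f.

I₀ ≈ 42.1 mW/cm²

Unpolarized light through the first polarizer → I₁ = ½ I₀, now polarized at 32°.
I₂ = I₁ cos²(-13° − 32°) = 0.5 I₀ · cos²(45°) = 0.25 I₀.
I₃ = I₂ cos²(-90° + 13°) = 0.25 I₀ · cos²(77°) = 0.01265 I₀.
So 0.533 mW/cm² = 0.01265 I₀, giving I₀ = 0.533/0.01265 = 42.13 mW/cm².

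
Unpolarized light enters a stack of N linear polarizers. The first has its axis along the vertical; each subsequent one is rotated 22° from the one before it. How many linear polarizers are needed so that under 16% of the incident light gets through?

N = 9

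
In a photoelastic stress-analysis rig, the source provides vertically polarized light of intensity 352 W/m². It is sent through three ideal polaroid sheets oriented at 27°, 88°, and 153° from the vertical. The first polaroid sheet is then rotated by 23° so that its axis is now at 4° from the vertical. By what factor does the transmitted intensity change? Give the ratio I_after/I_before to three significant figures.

Before rotation:
I₁ = I₀ cos²(27° − 0°) = I₀ cos²(27°) = 0.7939 I₀.
I₂ = I₁ cos²(88° − 27°) = 0.7939 I₀ · cos²(61°) = 0.1866 I₀.
I₃ = I₂ cos²(153° − 88°) = 0.1866 I₀ · cos²(65°) = 0.03333 I₀.
After rotation:
I₁ = I₀ cos²(4° − 0°) = I₀ cos²(4°) = 0.9951 I₀.
I₂ = I₁ cos²(88° − 4°) = 0.9951 I₀ · cos²(84°) = 0.01087 I₀.
I₃ = I₂ cos²(153° − 88°) = 0.01087 I₀ · cos²(65°) = 0.001942 I₀.
Ratio = 0.001942 / 0.03333 = 0.05827.

I_new/I_old ≈ 0.0583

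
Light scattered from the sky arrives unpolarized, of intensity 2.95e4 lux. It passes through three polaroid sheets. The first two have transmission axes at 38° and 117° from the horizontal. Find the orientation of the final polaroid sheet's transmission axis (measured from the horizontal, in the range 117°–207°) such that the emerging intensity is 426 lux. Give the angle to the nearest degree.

Unpolarized light through the first polarizer → I₁ = ½ I₀, now polarized at 38°.
I₂ = I₁ cos²(117° − 38°) = 0.5 I₀ · cos²(79°) = 0.0182 I₀.
Target fraction: 426 / 2.95e4 lux = 0.01444 of I₀.
Need I₃/I₀ = 0.01444, so cos²(θ − 117°) = 0.01444 / 0.0182 = 0.7933.
θ − 117° = arccos(√0.7933) = 27.0°, giving θ ≈ 117 + 27.0 = 144.0°.

θ ≈ 144°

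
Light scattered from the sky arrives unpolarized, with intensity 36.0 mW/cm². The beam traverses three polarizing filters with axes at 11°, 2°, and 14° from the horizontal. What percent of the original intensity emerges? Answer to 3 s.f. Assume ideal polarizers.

≈ 46.7%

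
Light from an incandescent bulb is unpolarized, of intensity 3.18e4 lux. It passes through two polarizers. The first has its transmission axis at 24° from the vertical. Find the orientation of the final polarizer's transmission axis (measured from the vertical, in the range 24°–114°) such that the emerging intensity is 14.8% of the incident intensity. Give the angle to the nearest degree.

θ ≈ 81°

Unpolarized light through the first polarizer → I₁ = ½ I₀, now polarized at 24°.
Need I₂/I₀ = 0.148, so cos²(θ − 24°) = 0.148 / 0.5 = 0.296.
θ − 24° = arccos(√0.296) = 57.0°, giving θ ≈ 24 + 57.0 = 81.0°.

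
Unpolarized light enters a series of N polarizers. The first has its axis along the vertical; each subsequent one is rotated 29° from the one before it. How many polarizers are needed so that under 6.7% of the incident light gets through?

First polarizer halves the unpolarized light: factor 1/2.
Each further stage multiplies by cos²(29°) = 0.765.
After N polarizers: T = 0.5·0.765^(N−1). Require T < 0.067 ⇒ N−1 > ln(0.067/0.5)/ln(0.765) = 7.50, so N−1 ≥ 8 and N = 9.
Check: N=9 gives T = 0.05862 < 0.067; N=8 gives T = 0.07664.

N = 9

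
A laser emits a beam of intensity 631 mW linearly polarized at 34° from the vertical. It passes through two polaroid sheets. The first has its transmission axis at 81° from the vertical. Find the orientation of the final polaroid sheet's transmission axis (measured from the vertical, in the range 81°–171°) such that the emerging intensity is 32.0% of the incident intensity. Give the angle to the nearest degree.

I₁ = I₀ cos²(81° − 34°) = I₀ cos²(47°) = 0.4651 I₀.
Need I₂/I₀ = 0.32, so cos²(θ − 81°) = 0.32 / 0.4651 = 0.688.
θ − 81° = arccos(√0.688) = 34.0°, giving θ ≈ 81 + 34.0 = 115.0°.

θ ≈ 115°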